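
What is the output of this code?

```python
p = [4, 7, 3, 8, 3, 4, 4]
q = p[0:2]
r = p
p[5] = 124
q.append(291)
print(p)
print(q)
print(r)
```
[4, 7, 3, 8, 3, 124, 4]
[4, 7, 291]
[4, 7, 3, 8, 3, 124, 4]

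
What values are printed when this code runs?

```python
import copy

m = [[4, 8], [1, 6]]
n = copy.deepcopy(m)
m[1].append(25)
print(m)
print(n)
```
[[4, 8], [1, 6, 25]]
[[4, 8], [1, 6]]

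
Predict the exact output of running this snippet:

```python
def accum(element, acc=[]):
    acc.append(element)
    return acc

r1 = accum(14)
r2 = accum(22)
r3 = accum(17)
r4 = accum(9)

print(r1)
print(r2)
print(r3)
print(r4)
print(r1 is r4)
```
[14, 22, 17, 9]
[14, 22, 17, 9]
[14, 22, 17, 9]
[14, 22, 17, 9]
True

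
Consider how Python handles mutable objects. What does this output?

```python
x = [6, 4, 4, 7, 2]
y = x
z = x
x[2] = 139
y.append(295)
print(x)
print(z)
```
[6, 4, 139, 7, 2, 295]
[6, 4, 139, 7, 2, 295]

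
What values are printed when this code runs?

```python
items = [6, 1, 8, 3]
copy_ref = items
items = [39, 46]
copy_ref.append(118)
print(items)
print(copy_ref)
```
[39, 46]
[6, 1, 8, 3, 118]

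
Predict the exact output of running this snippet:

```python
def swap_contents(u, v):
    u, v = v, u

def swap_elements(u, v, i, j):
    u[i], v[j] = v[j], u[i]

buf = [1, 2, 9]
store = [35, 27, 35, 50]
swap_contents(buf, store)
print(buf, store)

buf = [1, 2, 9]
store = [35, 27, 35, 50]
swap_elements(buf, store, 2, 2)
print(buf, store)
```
[1, 2, 9] [35, 27, 35, 50]
[1, 2, 35] [35, 27, 9, 50]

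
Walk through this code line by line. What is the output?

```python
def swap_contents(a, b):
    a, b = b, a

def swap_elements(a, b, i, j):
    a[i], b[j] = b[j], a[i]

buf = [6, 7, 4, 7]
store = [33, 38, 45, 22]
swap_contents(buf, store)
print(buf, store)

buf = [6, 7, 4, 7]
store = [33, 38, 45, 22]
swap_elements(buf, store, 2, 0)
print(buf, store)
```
[6, 7, 4, 7] [33, 38, 45, 22]
[6, 7, 33, 7] [4, 38, 45, 22]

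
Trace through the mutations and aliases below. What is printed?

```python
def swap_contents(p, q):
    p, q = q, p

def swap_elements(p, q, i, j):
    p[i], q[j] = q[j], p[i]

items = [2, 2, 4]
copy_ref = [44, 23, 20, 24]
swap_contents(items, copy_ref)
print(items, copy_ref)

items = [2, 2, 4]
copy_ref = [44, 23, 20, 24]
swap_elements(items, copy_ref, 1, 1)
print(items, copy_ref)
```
[2, 2, 4] [44, 23, 20, 24]
[2, 23, 4] [44, 2, 20, 24]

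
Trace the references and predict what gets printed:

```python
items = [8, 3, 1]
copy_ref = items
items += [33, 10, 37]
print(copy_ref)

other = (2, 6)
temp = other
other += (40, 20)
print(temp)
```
[8, 3, 1, 33, 10, 37]
(2, 6)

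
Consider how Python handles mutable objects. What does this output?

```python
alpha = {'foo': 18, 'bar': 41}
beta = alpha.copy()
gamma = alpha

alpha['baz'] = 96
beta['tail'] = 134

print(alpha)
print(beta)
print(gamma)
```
{'foo': 18, 'bar': 41, 'baz': 96}
{'foo': 18, 'bar': 41, 'tail': 134}
{'foo': 18, 'bar': 41, 'baz': 96}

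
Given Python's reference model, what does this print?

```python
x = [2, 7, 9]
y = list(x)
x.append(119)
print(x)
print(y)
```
[2, 7, 9, 119]
[2, 7, 9]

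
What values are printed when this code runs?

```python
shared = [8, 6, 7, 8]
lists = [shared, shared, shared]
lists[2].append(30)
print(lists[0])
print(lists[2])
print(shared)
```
[8, 6, 7, 8, 30]
[8, 6, 7, 8, 30]
[8, 6, 7, 8, 30]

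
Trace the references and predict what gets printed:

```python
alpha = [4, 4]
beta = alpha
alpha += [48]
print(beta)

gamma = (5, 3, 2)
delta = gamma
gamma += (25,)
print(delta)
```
[4, 4, 48]
(5, 3, 2)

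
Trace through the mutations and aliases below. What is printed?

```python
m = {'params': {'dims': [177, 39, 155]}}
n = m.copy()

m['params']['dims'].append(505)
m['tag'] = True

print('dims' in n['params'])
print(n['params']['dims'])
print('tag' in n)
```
True
[177, 39, 155, 505]
False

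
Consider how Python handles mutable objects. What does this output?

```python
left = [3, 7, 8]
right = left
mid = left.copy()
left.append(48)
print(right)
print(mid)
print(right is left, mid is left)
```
[3, 7, 8, 48]
[3, 7, 8]
True False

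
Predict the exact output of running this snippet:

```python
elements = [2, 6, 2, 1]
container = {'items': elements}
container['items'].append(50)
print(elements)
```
[2, 6, 2, 1, 50]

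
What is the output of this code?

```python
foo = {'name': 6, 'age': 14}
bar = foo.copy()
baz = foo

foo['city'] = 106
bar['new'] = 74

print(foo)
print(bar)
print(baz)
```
{'name': 6, 'age': 14, 'city': 106}
{'name': 6, 'age': 14, 'new': 74}
{'name': 6, 'age': 14, 'city': 106}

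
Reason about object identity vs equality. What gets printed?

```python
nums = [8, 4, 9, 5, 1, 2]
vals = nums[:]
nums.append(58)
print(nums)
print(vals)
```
[8, 4, 9, 5, 1, 2, 58]
[8, 4, 9, 5, 1, 2]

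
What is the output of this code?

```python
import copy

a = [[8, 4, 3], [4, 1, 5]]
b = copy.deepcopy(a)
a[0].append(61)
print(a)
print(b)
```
[[8, 4, 3, 61], [4, 1, 5]]
[[8, 4, 3], [4, 1, 5]]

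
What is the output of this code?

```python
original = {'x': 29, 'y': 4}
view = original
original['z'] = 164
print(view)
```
{'x': 29, 'y': 4, 'z': 164}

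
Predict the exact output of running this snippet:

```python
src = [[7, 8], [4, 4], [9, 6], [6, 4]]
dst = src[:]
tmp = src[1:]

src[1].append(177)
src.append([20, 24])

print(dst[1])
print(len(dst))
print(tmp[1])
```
[4, 4, 177]
4
[9, 6]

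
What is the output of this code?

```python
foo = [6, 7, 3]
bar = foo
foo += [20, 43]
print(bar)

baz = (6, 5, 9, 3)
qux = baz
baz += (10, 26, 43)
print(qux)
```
[6, 7, 3, 20, 43]
(6, 5, 9, 3)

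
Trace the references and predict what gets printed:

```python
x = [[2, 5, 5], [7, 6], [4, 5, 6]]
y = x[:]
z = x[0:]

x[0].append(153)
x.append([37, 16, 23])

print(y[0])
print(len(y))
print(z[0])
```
[2, 5, 5, 153]
3
[2, 5, 5, 153]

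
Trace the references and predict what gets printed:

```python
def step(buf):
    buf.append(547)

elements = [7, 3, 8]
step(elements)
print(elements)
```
[7, 3, 8, 547]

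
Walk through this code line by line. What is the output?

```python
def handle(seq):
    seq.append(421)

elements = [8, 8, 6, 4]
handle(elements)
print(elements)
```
[8, 8, 6, 4, 421]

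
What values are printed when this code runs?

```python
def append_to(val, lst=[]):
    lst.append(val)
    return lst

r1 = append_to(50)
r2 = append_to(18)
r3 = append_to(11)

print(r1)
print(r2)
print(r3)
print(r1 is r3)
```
[50, 18, 11]
[50, 18, 11]
[50, 18, 11]
True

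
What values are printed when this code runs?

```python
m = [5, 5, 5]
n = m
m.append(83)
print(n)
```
[5, 5, 5, 83]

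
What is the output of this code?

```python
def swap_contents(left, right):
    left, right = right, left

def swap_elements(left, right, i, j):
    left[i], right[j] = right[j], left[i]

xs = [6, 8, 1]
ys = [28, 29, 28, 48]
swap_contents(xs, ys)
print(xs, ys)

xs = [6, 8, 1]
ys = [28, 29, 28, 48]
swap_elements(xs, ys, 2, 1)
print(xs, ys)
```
[6, 8, 1] [28, 29, 28, 48]
[6, 8, 29] [28, 1, 28, 48]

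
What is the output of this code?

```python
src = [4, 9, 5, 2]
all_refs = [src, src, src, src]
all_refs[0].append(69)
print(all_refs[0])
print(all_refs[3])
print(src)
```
[4, 9, 5, 2, 69]
[4, 9, 5, 2, 69]
[4, 9, 5, 2, 69]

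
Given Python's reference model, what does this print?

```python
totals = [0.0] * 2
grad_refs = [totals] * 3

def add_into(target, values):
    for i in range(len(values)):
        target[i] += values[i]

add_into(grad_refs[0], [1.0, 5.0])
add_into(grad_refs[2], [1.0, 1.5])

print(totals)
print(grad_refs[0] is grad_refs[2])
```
[2.0, 6.5]
True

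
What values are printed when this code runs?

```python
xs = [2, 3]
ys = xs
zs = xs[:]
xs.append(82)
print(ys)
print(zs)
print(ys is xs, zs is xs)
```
[2, 3, 82]
[2, 3]
True False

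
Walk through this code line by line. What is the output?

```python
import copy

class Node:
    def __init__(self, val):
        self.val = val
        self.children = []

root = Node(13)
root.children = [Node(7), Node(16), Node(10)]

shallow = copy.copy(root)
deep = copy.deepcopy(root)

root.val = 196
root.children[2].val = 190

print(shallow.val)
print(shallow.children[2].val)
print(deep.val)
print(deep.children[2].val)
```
13
190
13
10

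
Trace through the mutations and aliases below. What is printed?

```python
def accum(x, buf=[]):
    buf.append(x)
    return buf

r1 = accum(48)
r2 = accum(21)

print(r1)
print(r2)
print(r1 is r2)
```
[48, 21]
[48, 21]
True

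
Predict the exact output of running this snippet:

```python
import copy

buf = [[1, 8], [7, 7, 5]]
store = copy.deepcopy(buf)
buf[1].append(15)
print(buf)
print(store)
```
[[1, 8], [7, 7, 5, 15]]
[[1, 8], [7, 7, 5]]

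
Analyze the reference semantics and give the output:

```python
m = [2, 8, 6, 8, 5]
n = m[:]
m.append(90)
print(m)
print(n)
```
[2, 8, 6, 8, 5, 90]
[2, 8, 6, 8, 5]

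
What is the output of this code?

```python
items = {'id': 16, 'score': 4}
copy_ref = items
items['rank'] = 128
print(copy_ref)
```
{'id': 16, 'score': 4, 'rank': 128}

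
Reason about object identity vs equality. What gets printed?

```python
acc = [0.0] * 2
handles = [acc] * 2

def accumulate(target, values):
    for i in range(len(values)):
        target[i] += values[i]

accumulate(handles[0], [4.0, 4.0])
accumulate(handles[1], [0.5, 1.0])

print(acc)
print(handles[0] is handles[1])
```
[4.5, 5.0]
True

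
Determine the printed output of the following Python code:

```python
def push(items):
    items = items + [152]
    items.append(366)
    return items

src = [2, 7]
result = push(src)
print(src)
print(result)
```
[2, 7]
[2, 7, 152, 366]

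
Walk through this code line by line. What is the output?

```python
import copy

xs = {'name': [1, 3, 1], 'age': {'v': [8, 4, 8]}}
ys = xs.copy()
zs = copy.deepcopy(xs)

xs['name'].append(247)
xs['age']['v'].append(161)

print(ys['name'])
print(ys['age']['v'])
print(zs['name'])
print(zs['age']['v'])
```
[1, 3, 1, 247]
[8, 4, 8, 161]
[1, 3, 1]
[8, 4, 8]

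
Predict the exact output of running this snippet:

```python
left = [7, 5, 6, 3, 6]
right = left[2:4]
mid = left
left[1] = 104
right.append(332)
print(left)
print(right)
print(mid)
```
[7, 104, 6, 3, 6]
[6, 3, 332]
[7, 104, 6, 3, 6]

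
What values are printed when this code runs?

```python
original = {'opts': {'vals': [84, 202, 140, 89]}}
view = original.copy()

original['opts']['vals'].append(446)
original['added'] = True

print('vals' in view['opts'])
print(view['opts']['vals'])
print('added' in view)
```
True
[84, 202, 140, 89, 446]
False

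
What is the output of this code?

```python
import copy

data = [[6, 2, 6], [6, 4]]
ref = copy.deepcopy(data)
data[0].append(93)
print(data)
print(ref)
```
[[6, 2, 6, 93], [6, 4]]
[[6, 2, 6], [6, 4]]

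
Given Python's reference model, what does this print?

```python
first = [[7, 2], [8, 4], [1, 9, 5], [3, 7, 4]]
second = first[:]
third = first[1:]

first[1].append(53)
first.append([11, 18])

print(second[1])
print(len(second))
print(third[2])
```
[8, 4, 53]
4
[3, 7, 4]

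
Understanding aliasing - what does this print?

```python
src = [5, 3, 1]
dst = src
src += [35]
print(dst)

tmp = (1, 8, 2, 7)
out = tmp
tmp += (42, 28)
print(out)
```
[5, 3, 1, 35]
(1, 8, 2, 7)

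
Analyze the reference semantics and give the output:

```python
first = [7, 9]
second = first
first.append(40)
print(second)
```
[7, 9, 40]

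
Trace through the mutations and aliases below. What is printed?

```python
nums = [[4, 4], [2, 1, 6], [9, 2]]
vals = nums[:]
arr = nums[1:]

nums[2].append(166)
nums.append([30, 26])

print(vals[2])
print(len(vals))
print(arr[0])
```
[9, 2, 166]
3
[2, 1, 6]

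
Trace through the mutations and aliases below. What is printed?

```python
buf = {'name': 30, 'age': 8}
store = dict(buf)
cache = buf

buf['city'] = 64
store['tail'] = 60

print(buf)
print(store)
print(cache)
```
{'name': 30, 'age': 8, 'city': 64}
{'name': 30, 'age': 8, 'tail': 60}
{'name': 30, 'age': 8, 'city': 64}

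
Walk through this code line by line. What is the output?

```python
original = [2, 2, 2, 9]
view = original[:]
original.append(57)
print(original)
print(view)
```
[2, 2, 2, 9, 57]
[2, 2, 2, 9]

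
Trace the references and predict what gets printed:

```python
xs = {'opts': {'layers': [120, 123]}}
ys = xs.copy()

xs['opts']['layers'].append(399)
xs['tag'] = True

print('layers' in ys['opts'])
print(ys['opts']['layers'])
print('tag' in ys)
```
True
[120, 123, 399]
False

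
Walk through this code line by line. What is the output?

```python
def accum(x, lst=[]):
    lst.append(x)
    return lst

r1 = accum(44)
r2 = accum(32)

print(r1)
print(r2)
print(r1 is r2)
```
[44, 32]
[44, 32]
True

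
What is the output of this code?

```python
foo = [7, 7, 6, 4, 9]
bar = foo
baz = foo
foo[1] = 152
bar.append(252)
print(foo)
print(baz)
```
[7, 152, 6, 4, 9, 252]
[7, 152, 6, 4, 9, 252]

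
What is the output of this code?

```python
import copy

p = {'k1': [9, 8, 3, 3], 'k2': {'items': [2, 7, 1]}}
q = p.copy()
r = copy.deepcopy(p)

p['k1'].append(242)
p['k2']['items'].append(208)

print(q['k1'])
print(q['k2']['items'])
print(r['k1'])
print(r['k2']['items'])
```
[9, 8, 3, 3, 242]
[2, 7, 1, 208]
[9, 8, 3, 3]
[2, 7, 1]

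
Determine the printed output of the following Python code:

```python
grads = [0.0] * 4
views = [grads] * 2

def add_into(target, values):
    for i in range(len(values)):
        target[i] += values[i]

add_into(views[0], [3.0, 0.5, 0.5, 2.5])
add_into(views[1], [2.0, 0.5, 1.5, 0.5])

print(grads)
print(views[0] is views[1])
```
[5.0, 1.0, 2.0, 3.0]
True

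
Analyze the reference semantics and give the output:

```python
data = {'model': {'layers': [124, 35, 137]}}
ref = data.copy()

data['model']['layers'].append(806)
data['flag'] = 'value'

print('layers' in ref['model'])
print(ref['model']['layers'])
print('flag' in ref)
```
True
[124, 35, 137, 806]
False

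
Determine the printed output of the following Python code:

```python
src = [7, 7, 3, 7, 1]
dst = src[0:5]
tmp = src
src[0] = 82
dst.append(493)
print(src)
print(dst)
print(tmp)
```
[82, 7, 3, 7, 1]
[7, 7, 3, 7, 1, 493]
[82, 7, 3, 7, 1]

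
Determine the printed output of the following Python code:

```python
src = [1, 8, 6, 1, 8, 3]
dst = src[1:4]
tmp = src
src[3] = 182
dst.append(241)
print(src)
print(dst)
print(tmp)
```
[1, 8, 6, 182, 8, 3]
[8, 6, 1, 241]
[1, 8, 6, 182, 8, 3]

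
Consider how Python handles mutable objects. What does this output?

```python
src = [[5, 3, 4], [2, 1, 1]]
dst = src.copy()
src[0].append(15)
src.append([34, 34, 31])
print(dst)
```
[[5, 3, 4, 15], [2, 1, 1]]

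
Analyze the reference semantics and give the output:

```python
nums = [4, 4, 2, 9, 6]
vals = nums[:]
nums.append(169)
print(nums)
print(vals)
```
[4, 4, 2, 9, 6, 169]
[4, 4, 2, 9, 6]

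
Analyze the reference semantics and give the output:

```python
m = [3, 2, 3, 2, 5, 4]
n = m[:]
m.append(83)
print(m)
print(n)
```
[3, 2, 3, 2, 5, 4, 83]
[3, 2, 3, 2, 5, 4]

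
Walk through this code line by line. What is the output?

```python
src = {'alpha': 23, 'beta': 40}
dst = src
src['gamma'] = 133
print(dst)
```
{'alpha': 23, 'beta': 40, 'gamma': 133}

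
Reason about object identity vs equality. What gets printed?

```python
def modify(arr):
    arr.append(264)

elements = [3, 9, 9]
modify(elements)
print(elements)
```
[3, 9, 9, 264]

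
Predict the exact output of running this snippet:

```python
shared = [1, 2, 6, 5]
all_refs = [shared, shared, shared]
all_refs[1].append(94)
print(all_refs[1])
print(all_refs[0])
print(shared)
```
[1, 2, 6, 5, 94]
[1, 2, 6, 5, 94]
[1, 2, 6, 5, 94]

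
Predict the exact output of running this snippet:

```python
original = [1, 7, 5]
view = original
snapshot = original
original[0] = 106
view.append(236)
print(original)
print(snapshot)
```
[106, 7, 5, 236]
[106, 7, 5, 236]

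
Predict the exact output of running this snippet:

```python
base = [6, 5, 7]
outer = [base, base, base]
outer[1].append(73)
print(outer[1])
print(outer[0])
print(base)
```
[6, 5, 7, 73]
[6, 5, 7, 73]
[6, 5, 7, 73]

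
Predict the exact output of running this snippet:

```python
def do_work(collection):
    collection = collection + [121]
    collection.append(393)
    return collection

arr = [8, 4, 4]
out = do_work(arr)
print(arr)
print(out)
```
[8, 4, 4]
[8, 4, 4, 121, 393]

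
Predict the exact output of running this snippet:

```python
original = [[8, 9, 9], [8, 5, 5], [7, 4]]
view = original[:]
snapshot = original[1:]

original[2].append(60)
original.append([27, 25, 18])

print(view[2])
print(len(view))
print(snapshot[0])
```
[7, 4, 60]
3
[8, 5, 5]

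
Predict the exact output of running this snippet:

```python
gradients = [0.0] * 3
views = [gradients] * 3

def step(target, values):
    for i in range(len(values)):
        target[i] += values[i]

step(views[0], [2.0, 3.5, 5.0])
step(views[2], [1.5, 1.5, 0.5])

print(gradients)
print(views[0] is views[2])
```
[3.5, 5.0, 5.5]
True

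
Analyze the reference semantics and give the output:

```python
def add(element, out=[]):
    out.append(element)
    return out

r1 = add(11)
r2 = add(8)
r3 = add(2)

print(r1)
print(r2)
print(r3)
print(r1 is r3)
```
[11, 8, 2]
[11, 8, 2]
[11, 8, 2]
True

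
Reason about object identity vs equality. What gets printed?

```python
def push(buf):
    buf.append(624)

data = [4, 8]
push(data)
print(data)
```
[4, 8, 624]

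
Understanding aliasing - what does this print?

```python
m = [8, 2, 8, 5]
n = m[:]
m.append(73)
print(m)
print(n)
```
[8, 2, 8, 5, 73]
[8, 2, 8, 5]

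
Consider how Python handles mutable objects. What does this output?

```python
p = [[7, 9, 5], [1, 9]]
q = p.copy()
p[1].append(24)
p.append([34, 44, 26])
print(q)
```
[[7, 9, 5], [1, 9, 24]]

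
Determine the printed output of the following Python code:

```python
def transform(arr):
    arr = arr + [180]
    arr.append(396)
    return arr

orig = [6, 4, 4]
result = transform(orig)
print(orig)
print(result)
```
[6, 4, 4]
[6, 4, 4, 180, 396]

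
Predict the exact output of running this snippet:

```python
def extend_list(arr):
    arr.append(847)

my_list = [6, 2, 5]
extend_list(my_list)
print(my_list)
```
[6, 2, 5, 847]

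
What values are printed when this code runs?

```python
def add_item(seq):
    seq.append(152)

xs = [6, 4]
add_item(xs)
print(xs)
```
[6, 4, 152]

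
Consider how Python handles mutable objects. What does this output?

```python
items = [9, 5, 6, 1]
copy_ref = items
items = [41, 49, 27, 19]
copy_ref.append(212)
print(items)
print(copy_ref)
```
[41, 49, 27, 19]
[9, 5, 6, 1, 212]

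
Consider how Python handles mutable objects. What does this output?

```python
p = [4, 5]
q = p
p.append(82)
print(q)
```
[4, 5, 82]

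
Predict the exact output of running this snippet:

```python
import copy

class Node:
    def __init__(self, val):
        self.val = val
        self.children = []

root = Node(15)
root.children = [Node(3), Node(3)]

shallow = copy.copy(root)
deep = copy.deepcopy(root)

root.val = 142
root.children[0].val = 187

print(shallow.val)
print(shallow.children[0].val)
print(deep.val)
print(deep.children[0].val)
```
15
187
15
3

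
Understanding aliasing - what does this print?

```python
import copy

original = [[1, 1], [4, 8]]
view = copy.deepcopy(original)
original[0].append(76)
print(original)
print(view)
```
[[1, 1, 76], [4, 8]]
[[1, 1], [4, 8]]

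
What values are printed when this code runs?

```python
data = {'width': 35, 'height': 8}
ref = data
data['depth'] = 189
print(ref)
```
{'width': 35, 'height': 8, 'depth': 189}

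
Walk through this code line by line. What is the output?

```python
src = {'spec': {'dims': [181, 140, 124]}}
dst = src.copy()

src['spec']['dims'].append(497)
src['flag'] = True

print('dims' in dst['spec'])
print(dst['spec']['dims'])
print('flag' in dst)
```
True
[181, 140, 124, 497]
False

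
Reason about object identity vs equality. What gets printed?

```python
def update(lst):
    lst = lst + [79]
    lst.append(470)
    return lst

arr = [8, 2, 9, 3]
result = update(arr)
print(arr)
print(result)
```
[8, 2, 9, 3]
[8, 2, 9, 3, 79, 470]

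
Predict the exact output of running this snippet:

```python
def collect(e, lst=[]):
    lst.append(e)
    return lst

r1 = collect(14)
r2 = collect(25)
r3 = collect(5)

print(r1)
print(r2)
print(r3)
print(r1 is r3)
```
[14, 25, 5]
[14, 25, 5]
[14, 25, 5]
True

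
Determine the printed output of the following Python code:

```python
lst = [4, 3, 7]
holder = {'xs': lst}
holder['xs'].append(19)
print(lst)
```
[4, 3, 7, 19]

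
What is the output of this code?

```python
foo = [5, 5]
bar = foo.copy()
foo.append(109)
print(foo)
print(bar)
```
[5, 5, 109]
[5, 5]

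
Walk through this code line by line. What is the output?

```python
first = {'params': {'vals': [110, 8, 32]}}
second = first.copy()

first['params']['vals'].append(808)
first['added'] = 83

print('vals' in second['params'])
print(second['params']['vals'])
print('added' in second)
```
True
[110, 8, 32, 808]
False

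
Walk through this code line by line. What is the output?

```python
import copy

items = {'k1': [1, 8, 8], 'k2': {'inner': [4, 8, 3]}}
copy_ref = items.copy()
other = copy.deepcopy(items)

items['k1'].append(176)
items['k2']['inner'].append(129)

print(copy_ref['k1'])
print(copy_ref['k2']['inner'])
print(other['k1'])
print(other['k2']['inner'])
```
[1, 8, 8, 176]
[4, 8, 3, 129]
[1, 8, 8]
[4, 8, 3]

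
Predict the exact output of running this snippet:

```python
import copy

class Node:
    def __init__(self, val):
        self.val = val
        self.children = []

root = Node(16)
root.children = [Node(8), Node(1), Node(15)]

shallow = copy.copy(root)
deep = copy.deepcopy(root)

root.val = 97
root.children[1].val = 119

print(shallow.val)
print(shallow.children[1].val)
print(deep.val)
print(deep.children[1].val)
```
16
119
16
1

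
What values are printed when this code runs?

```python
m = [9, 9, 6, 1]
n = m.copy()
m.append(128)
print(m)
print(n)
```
[9, 9, 6, 1, 128]
[9, 9, 6, 1]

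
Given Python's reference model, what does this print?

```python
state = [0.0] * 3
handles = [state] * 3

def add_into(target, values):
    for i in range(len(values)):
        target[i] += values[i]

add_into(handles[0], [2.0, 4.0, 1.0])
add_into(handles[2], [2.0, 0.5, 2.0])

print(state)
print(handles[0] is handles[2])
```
[4.0, 4.5, 3.0]
True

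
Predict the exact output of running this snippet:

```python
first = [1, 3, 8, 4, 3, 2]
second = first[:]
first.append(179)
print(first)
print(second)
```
[1, 3, 8, 4, 3, 2, 179]
[1, 3, 8, 4, 3, 2]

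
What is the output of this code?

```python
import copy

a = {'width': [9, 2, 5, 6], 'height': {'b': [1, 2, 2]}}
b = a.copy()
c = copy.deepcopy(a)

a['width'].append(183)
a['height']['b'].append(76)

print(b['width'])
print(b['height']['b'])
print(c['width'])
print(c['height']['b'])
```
[9, 2, 5, 6, 183]
[1, 2, 2, 76]
[9, 2, 5, 6]
[1, 2, 2]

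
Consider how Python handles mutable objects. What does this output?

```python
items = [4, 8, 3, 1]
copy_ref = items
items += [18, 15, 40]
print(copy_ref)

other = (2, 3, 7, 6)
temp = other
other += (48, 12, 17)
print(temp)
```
[4, 8, 3, 1, 18, 15, 40]
(2, 3, 7, 6)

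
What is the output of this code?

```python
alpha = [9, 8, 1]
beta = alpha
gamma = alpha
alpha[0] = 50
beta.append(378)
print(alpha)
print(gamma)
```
[50, 8, 1, 378]
[50, 8, 1, 378]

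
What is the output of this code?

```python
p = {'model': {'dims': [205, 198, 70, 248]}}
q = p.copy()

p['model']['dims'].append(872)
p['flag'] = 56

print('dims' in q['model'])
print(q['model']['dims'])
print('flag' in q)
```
True
[205, 198, 70, 248, 872]
False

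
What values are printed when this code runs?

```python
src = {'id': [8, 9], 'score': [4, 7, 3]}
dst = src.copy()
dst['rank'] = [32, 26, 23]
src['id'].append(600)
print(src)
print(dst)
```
{'id': [8, 9, 600], 'score': [4, 7, 3]}
{'id': [8, 9, 600], 'score': [4, 7, 3], 'rank': [32, 26, 23]}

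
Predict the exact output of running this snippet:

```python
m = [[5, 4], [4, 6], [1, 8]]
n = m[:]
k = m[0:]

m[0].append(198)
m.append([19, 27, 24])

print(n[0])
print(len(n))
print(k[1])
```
[5, 4, 198]
3
[4, 6]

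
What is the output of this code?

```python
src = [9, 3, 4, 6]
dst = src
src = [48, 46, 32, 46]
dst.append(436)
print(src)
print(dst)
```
[48, 46, 32, 46]
[9, 3, 4, 6, 436]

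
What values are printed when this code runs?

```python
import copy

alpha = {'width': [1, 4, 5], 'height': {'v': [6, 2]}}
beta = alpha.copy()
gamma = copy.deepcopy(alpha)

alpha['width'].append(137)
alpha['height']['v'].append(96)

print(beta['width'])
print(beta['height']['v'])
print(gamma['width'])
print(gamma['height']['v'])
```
[1, 4, 5, 137]
[6, 2, 96]
[1, 4, 5]
[6, 2]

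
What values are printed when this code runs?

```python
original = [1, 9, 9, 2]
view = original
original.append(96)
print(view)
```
[1, 9, 9, 2, 96]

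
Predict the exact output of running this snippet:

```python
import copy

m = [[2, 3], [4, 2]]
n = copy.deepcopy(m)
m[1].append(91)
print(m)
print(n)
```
[[2, 3], [4, 2, 91]]
[[2, 3], [4, 2]]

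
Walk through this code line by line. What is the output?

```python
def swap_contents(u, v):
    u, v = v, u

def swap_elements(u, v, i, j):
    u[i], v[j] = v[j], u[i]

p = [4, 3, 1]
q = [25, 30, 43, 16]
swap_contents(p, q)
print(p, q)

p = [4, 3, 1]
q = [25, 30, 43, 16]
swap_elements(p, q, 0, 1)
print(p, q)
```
[4, 3, 1] [25, 30, 43, 16]
[30, 3, 1] [25, 4, 43, 16]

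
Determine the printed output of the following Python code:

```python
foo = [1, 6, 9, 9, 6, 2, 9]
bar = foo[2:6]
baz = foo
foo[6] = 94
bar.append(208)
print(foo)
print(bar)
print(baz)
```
[1, 6, 9, 9, 6, 2, 94]
[9, 9, 6, 2, 208]
[1, 6, 9, 9, 6, 2, 94]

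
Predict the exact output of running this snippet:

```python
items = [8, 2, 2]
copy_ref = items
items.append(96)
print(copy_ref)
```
[8, 2, 2, 96]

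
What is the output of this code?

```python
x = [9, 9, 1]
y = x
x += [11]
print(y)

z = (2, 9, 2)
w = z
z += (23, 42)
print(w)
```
[9, 9, 1, 11]
(2, 9, 2)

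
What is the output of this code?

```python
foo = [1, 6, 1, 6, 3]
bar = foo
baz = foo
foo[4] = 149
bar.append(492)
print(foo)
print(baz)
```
[1, 6, 1, 6, 149, 492]
[1, 6, 1, 6, 149, 492]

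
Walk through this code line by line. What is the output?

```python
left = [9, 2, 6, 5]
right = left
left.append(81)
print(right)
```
[9, 2, 6, 5, 81]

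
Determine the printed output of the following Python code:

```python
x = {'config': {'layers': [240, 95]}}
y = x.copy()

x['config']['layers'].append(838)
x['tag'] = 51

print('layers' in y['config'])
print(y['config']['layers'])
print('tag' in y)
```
True
[240, 95, 838]
False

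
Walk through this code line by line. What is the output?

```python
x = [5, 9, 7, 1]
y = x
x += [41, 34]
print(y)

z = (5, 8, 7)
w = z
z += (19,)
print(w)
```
[5, 9, 7, 1, 41, 34]
(5, 8, 7)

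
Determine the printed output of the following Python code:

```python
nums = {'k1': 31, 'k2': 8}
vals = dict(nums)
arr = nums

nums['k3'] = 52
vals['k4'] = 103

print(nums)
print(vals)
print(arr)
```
{'k1': 31, 'k2': 8, 'k3': 52}
{'k1': 31, 'k2': 8, 'k4': 103}
{'k1': 31, 'k2': 8, 'k3': 52}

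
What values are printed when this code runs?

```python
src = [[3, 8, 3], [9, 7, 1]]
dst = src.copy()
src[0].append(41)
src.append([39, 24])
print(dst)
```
[[3, 8, 3, 41], [9, 7, 1]]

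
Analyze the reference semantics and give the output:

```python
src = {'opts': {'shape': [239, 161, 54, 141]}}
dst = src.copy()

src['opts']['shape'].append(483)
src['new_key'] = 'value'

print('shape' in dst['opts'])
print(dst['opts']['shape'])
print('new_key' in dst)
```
True
[239, 161, 54, 141, 483]
False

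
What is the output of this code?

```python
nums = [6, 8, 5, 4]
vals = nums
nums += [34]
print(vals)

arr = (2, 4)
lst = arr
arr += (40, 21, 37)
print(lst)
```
[6, 8, 5, 4, 34]
(2, 4)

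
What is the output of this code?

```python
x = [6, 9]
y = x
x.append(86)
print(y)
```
[6, 9, 86]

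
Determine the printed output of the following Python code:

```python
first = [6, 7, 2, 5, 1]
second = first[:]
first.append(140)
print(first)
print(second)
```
[6, 7, 2, 5, 1, 140]
[6, 7, 2, 5, 1]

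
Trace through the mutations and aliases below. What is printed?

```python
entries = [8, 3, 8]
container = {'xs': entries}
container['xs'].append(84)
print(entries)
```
[8, 3, 8, 84]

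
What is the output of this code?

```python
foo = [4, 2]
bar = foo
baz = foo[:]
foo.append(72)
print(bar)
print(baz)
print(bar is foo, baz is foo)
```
[4, 2, 72]
[4, 2]
True False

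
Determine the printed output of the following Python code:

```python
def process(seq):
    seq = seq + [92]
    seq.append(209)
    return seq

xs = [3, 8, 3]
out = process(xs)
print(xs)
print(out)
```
[3, 8, 3]
[3, 8, 3, 92, 209]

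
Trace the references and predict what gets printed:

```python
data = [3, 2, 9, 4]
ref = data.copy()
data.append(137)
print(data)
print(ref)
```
[3, 2, 9, 4, 137]
[3, 2, 9, 4]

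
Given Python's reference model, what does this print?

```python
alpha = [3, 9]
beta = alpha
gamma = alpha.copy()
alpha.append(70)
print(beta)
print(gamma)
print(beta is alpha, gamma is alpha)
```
[3, 9, 70]
[3, 9]
True False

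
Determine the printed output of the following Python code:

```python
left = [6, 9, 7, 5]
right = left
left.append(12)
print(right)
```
[6, 9, 7, 5, 12]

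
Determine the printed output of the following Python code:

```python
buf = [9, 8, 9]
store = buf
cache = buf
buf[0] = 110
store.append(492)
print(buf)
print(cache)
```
[110, 8, 9, 492]
[110, 8, 9, 492]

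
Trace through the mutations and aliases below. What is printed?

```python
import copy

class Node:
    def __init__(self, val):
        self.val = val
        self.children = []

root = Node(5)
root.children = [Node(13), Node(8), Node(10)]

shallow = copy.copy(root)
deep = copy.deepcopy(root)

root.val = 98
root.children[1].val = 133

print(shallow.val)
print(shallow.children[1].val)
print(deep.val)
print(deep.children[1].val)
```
5
133
5
8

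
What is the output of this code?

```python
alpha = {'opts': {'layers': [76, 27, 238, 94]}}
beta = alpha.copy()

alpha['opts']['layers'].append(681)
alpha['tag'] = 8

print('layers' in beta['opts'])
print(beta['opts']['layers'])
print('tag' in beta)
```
True
[76, 27, 238, 94, 681]
False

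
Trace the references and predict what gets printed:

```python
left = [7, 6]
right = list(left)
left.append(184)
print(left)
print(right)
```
[7, 6, 184]
[7, 6]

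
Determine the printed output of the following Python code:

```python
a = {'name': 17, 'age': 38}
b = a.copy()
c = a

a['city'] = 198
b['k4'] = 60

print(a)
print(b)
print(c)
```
{'name': 17, 'age': 38, 'city': 198}
{'name': 17, 'age': 38, 'k4': 60}
{'name': 17, 'age': 38, 'city': 198}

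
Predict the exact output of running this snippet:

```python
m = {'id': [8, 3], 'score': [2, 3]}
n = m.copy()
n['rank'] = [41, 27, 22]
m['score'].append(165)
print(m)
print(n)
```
{'id': [8, 3], 'score': [2, 3, 165]}
{'id': [8, 3], 'score': [2, 3, 165], 'rank': [41, 27, 22]}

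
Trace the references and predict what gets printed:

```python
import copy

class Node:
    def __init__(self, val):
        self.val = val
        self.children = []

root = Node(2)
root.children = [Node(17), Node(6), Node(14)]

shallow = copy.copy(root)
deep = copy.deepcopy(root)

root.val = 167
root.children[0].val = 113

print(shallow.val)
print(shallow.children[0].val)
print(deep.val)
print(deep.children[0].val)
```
2
113
2
17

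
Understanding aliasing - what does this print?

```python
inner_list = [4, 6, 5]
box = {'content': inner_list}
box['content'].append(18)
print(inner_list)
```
[4, 6, 5, 18]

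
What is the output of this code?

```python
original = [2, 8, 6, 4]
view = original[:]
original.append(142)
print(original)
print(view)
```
[2, 8, 6, 4, 142]
[2, 8, 6, 4]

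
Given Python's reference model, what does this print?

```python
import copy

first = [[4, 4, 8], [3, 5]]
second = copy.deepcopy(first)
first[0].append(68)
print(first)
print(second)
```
[[4, 4, 8, 68], [3, 5]]
[[4, 4, 8], [3, 5]]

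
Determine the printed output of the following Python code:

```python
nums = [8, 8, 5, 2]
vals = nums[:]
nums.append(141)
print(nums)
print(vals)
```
[8, 8, 5, 2, 141]
[8, 8, 5, 2]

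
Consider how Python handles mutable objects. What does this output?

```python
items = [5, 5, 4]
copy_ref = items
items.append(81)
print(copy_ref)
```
[5, 5, 4, 81]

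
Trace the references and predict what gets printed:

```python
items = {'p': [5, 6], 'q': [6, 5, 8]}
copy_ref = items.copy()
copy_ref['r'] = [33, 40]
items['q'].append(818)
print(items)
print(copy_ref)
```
{'p': [5, 6], 'q': [6, 5, 8, 818]}
{'p': [5, 6], 'q': [6, 5, 8, 818], 'r': [33, 40]}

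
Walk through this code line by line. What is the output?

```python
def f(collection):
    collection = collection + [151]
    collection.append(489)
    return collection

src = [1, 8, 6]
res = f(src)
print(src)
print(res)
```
[1, 8, 6]
[1, 8, 6, 151, 489]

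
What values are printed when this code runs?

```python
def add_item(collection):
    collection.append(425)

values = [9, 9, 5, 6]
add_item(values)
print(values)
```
[9, 9, 5, 6, 425]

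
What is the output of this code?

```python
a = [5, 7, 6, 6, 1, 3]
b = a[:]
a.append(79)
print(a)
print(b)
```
[5, 7, 6, 6, 1, 3, 79]
[5, 7, 6, 6, 1, 3]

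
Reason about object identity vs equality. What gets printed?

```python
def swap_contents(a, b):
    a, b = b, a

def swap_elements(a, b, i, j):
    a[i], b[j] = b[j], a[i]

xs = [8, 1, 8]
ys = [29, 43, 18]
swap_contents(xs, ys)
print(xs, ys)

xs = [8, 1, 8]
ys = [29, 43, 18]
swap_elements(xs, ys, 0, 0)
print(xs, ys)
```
[8, 1, 8] [29, 43, 18]
[29, 1, 8] [8, 43, 18]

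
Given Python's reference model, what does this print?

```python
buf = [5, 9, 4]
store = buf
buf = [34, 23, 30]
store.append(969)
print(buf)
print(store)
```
[34, 23, 30]
[5, 9, 4, 969]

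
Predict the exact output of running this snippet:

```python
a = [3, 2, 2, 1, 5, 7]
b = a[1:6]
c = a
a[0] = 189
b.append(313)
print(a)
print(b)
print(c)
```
[189, 2, 2, 1, 5, 7]
[2, 2, 1, 5, 7, 313]
[189, 2, 2, 1, 5, 7]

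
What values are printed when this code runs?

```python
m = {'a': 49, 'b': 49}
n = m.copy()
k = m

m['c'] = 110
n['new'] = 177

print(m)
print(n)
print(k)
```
{'a': 49, 'b': 49, 'c': 110}
{'a': 49, 'b': 49, 'new': 177}
{'a': 49, 'b': 49, 'c': 110}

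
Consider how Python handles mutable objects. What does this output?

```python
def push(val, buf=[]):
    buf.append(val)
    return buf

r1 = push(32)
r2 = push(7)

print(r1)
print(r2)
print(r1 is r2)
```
[32, 7]
[32, 7]
True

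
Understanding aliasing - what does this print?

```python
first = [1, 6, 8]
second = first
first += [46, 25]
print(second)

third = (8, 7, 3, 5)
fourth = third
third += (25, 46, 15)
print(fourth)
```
[1, 6, 8, 46, 25]
(8, 7, 3, 5)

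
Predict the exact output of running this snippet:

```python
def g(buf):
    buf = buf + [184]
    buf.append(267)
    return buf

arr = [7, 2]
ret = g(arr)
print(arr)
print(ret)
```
[7, 2]
[7, 2, 184, 267]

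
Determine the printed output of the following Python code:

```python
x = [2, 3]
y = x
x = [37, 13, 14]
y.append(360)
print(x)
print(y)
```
[37, 13, 14]
[2, 3, 360]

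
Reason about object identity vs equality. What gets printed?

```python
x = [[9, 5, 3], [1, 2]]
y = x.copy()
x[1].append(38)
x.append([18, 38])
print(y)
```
[[9, 5, 3], [1, 2, 38]]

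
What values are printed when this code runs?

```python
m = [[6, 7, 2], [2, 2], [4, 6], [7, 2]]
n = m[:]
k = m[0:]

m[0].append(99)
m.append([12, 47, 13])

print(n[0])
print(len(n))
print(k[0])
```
[6, 7, 2, 99]
4
[6, 7, 2, 99]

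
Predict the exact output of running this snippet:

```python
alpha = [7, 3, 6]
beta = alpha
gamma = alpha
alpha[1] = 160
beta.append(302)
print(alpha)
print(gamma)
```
[7, 160, 6, 302]
[7, 160, 6, 302]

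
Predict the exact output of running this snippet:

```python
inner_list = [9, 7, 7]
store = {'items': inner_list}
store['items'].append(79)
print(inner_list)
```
[9, 7, 7, 79]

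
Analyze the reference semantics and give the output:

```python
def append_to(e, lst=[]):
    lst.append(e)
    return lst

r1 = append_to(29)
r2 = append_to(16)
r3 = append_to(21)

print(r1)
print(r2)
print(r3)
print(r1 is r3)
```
[29, 16, 21]
[29, 16, 21]
[29, 16, 21]
True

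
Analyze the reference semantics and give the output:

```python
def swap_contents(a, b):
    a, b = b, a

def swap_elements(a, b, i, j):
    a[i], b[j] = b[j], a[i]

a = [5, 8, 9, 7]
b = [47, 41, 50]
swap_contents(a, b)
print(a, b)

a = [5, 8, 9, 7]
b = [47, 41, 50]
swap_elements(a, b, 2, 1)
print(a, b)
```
[5, 8, 9, 7] [47, 41, 50]
[5, 8, 41, 7] [47, 9, 50]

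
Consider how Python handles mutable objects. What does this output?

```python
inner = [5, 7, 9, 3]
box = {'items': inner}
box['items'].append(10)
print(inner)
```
[5, 7, 9, 3, 10]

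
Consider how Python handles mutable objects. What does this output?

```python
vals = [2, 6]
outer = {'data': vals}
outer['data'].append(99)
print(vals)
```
[2, 6, 99]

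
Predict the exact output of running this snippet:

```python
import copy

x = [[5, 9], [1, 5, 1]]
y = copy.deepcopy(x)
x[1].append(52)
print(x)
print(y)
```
[[5, 9], [1, 5, 1, 52]]
[[5, 9], [1, 5, 1]]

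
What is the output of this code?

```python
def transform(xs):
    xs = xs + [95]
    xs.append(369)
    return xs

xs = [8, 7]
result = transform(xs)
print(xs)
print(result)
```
[8, 7]
[8, 7, 95, 369]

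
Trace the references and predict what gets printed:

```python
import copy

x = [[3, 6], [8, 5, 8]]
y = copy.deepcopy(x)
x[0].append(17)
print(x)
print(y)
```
[[3, 6, 17], [8, 5, 8]]
[[3, 6], [8, 5, 8]]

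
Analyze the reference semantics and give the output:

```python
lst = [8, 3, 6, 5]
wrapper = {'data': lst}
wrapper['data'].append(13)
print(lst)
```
[8, 3, 6, 5, 13]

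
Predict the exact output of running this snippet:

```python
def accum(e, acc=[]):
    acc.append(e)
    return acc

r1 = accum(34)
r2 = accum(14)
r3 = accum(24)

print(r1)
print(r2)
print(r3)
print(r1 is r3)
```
[34, 14, 24]
[34, 14, 24]
[34, 14, 24]
True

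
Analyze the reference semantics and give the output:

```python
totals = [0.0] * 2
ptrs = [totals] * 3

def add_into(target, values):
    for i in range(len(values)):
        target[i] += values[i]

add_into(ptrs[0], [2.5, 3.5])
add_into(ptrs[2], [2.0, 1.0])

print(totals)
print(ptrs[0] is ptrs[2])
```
[4.5, 4.5]
True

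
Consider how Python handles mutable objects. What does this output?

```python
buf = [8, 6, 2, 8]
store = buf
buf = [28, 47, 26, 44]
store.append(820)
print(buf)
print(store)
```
[28, 47, 26, 44]
[8, 6, 2, 8, 820]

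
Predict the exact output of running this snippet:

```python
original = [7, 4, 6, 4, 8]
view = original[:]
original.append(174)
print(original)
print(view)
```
[7, 4, 6, 4, 8, 174]
[7, 4, 6, 4, 8]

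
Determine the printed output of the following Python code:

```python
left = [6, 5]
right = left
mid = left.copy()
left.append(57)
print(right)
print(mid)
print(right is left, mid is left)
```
[6, 5, 57]
[6, 5]
True False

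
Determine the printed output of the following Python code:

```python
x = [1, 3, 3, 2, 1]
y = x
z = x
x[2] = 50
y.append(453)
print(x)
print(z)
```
[1, 3, 50, 2, 1, 453]
[1, 3, 50, 2, 1, 453]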